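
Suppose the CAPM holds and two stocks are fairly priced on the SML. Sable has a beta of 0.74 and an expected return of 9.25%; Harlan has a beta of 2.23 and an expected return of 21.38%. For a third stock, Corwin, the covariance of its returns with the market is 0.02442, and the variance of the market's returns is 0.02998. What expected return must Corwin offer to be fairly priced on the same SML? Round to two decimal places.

9.86%

MRP = (21.38% − 9.25%) / (2.23 − 0.74) = 8.1409%
R_f = 9.25% − 0.74 × 8.1409% = 3.2257%
β_Corwin = Cov / Var(R_m) = 0.02442 / 0.02998 = 0.8145
E(R_Corwin) = R_f + β × MRP = 3.2257% + 0.8145 × 8.1409% = 9.86%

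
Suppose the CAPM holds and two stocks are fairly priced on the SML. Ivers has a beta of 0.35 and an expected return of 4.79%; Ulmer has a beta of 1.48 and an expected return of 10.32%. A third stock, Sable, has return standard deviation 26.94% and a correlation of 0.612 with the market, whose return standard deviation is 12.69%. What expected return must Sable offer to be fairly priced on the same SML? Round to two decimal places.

9.44%

MRP = (10.32% − 4.79%) / (1.48 − 0.35) = 4.8938%
R_f = 4.79% − 0.35 × 4.8938% = 3.0772%
β_Sable = ρ·σ_i/σ_m = 0.612 × 26.94 / 12.69 = 1.2992
E(R_Sable) = R_f + β × MRP = 3.0772% + 1.2992 × 4.8938% = 9.44%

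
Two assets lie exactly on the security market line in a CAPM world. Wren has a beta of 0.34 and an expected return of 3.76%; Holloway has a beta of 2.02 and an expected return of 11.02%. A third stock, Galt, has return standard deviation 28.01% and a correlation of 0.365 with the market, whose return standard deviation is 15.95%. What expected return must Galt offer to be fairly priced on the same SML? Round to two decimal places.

MRP = (11.02% − 3.76%) / (2.02 − 0.34) = 4.3214%
R_f = 3.76% − 0.34 × 4.3214% = 2.2907%
β_Galt = ρ·σ_i/σ_m = 0.365 × 28.01 / 15.95 = 0.6410
E(R_Galt) = R_f + β × MRP = 2.2907% + 0.6410 × 4.3214% = 5.06%

5.06%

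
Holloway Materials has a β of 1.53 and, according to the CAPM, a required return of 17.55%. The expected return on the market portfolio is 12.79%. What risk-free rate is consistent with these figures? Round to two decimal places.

E(R) = R_f + β(E(R_m) − R_f) = R_f(1 − β) + β·E(R_m)
17.55% = R_f × (1 − 1.53) + 1.53 × 12.79%
17.55% = R_f × -0.53 + 19.5687%
R_f = (17.55% − 19.5687%) / -0.53 = 3.81%

3.81%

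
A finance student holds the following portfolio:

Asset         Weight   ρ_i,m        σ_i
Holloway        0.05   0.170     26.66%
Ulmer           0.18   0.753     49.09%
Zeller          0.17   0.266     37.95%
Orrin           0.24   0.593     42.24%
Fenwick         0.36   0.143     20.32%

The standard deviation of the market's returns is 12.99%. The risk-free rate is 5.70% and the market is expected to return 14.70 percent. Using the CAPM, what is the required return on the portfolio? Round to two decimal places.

β_Holloway = 0.170 × 26.66% / 12.99% = 0.3489
β_Ulmer = 0.753 × 49.09% / 12.99% = 2.8456
β_Zeller = 0.266 × 37.95% / 12.99% = 0.7771
β_Orrin = 0.593 × 42.24% / 12.99% = 1.9283
β_Fenwick = 0.143 × 20.32% / 12.99% = 0.2237
β_P = Σ w_i β_i = 0.05×0.3489 + 0.18×2.8456 + 0.17×0.7771 + 0.24×1.9283 + 0.36×0.2237 = 1.2051
MRP = 14.70% − 5.70% = 9.00%
E(R_P) = R_f + β_P × MRP = 5.70% + 1.2051 × 9.00% = 16.55%

16.55%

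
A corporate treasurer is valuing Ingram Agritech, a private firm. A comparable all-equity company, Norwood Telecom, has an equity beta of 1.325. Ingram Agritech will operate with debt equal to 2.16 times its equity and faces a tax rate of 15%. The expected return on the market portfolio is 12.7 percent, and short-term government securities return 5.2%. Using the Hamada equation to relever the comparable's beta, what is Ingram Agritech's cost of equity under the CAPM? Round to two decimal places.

33.38%

β_L = β_U × [1 + (1 − t)(D/E)] = 1.325 × [1 + (1 − 0.15) × 2.16]
    = 1.325 × [1 + 0.85 × 2.16] = 1.325 × 2.8360 = 3.7577
MRP = 12.7% − 5.2% = 7.50%
E(R) = R_f + β_L × MRP = 5.2% + 3.7577 × 7.5% = 33.38%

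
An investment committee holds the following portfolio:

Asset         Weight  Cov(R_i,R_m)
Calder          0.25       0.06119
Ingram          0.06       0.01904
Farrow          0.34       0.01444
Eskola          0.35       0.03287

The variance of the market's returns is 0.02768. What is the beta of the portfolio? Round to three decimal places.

β_Calder = 0.06119 / 0.02768 = 2.2106
β_Ingram = 0.01904 / 0.02768 = 0.6879
β_Farrow = 0.01444 / 0.02768 = 0.5217
β_Eskola = 0.03287 / 0.02768 = 1.1875
β_P = Σ w_i β_i = 0.25×2.2106 + 0.06×0.6879 + 0.34×0.5217 + 0.35×1.1875 = 1.1869

1.187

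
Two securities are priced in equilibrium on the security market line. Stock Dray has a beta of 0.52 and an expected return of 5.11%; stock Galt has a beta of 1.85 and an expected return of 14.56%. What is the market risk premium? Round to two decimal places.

7.11%

Both satisfy E(R) = R_f + β·MRP, so the slope of the SML is
MRP = (14.56% − 5.11%) / (1.85 − 0.52) = 9.45% / 1.33 = 7.1053%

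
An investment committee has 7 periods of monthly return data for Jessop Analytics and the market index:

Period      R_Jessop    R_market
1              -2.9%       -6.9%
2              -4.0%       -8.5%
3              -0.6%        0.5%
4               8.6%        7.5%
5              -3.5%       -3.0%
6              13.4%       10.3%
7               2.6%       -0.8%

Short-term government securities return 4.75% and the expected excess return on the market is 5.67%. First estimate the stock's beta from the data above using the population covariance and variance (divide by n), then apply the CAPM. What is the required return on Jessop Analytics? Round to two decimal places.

9.92%

Mean R_i = (-2.9 − 4.0 − 0.6 + 8.6 − 3.5 + 13.4 + 2.6) / 7 = 1.9429%
Mean R_m = (-6.9 − 8.5 + 0.5 + 7.5 − 3.0 + 10.3 − 0.8) / 7 = -0.1286%
Σ(R_i − R̄_i)(R_m − R̄_m) = 266.3986  ⇒  Cov = 266.3986 / 7 = 38.0569
Σ(R_m − R̄_m)² = 291.9743  ⇒  Var(R_m) = 291.9743 / 7 = 41.7106
β = Cov / Var(R_m) = 38.0569 / 41.7106 = 0.9124
E(R) = R_f + β × MRP = 4.75% + 0.9124 × 5.67% = 9.92%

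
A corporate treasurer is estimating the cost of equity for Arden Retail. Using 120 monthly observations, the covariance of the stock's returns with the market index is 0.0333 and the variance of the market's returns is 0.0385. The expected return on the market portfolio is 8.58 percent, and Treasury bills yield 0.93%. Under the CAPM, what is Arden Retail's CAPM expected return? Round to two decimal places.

7.55%

β = Cov(R_i, R_m) / Var(R_m) = 0.0333 / 0.0385 = 0.8649
MRP = 8.58% − 0.93% = 7.65%
E(R) = R_f + β × MRP = 0.93% + 0.8649 × 7.65% = 7.55%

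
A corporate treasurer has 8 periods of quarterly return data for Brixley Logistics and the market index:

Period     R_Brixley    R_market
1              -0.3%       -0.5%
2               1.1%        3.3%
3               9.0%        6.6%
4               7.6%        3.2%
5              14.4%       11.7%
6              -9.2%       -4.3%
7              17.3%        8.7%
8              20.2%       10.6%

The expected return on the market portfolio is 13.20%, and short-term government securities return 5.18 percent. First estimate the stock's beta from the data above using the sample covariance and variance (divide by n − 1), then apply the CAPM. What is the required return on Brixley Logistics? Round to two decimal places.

Mean R_i = (-0.3 + 1.1 + 9.0 + 7.6 + 14.4 − 9.2 + 17.3 + 20.2) / 8 = 7.5125%
Mean R_m = (-0.5 + 3.3 + 6.6 + 3.2 + 11.7 − 4.3 + 8.7 + 10.6) / 8 = 4.9125%
Σ(R_i − R̄_i)(R_m − R̄_m) = 364.9288  ⇒  Cov = 364.9288 / 7 = 52.1327
Σ(R_m − R̄_m)² = 215.3088  ⇒  Var(R_m) = 215.3088 / 7 = 30.7584
β = Cov / Var(R_m) = 52.1327 / 30.7584 = 1.6949
MRP = 13.20% − 5.18% = 8.02%
E(R) = R_f + β × MRP = 5.18% + 1.6949 × 8.02% = 18.77%

18.77%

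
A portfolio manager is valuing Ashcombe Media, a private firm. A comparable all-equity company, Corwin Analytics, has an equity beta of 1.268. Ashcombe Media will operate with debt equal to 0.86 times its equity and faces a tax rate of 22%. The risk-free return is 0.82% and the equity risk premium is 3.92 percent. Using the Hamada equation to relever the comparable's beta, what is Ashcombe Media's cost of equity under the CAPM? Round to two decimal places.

β_L = β_U × [1 + (1 − t)(D/E)] = 1.268 × [1 + (1 − 0.22) × 0.86]
    = 1.268 × [1 + 0.78 × 0.86] = 1.268 × 1.6708 = 2.1186
E(R) = R_f + β_L × MRP = 0.82% + 2.1186 × 3.92% = 9.12%

9.12%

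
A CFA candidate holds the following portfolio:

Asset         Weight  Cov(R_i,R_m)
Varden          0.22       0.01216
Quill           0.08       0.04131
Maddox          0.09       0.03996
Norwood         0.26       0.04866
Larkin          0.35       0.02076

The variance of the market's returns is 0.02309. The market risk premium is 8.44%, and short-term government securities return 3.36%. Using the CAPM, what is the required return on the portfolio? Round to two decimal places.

14.14%

β_Varden = 0.01216 / 0.02309 = 0.5266
β_Quill = 0.04131 / 0.02309 = 1.7891
β_Maddox = 0.03996 / 0.02309 = 1.7306
β_Norwood = 0.04866 / 0.02309 = 2.1074
β_Larkin = 0.02076 / 0.02309 = 0.8991
β_P = Σ w_i β_i = 0.22×0.5266 + 0.08×1.7891 + 0.09×1.7306 + 0.26×2.1074 + 0.35×0.8991 = 1.2773
E(R_P) = R_f + β_P × MRP = 3.36% + 1.2773 × 8.44% = 14.14%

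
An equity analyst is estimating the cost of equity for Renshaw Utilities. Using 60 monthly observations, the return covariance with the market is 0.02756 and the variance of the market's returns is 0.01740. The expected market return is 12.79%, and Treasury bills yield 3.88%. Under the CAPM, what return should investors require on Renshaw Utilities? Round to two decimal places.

17.99%

β = Cov(R_i, R_m) / Var(R_m) = 0.02756 / 0.01740 = 1.5839
MRP = 12.79% − 3.88% = 8.91%
E(R) = R_f + β × MRP = 3.88% + 1.5839 × 8.91% = 17.99%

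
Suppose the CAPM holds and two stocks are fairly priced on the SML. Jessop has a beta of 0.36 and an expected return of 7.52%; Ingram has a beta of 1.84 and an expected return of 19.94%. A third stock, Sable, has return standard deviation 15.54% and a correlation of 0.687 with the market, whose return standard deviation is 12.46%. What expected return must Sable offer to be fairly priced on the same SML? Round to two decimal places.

MRP = (19.94% − 7.52%) / (1.84 − 0.36) = 8.3919%
R_f = 7.52% − 0.36 × 8.3919% = 4.4989%
β_Sable = ρ·σ_i/σ_m = 0.687 × 15.54 / 12.46 = 0.8568
E(R_Sable) = R_f + β × MRP = 4.4989% + 0.8568 × 8.3919% = 11.69%

11.69%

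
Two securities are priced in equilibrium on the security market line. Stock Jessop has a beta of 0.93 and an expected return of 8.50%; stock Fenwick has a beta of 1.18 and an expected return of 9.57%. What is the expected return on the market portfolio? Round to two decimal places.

8.80%

Both satisfy E(R) = R_f + β·MRP, so the slope of the SML is
MRP = (9.57% − 8.50%) / (1.18 − 0.93) = 1.07% / 0.25 = 4.2800%
R_f = E(R_Jessop) − β_Jessop·MRP = 8.50% − 0.93 × 4.2800% = 4.5196%
E(R_m) = R_f + MRP = 4.5196% + 4.2800% = 8.80%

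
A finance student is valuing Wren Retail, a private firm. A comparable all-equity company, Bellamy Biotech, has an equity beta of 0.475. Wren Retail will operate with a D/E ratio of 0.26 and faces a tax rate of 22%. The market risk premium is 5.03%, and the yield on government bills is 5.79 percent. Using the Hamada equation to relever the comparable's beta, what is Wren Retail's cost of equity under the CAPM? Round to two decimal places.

8.66%

β_L = β_U × [1 + (1 − t)(D/E)] = 0.475 × [1 + (1 − 0.22) × 0.26]
    = 0.475 × [1 + 0.78 × 0.26] = 0.475 × 1.2028 = 0.5713
E(R) = R_f + β_L × MRP = 5.79% + 0.5713 × 5.03% = 8.66%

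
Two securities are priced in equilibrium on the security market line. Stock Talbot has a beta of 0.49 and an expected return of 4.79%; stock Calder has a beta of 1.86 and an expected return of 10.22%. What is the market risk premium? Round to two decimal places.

Both satisfy E(R) = R_f + β·MRP, so the slope of the SML is
MRP = (10.22% − 4.79%) / (1.86 − 0.49) = 5.43% / 1.37 = 3.9635%

3.96%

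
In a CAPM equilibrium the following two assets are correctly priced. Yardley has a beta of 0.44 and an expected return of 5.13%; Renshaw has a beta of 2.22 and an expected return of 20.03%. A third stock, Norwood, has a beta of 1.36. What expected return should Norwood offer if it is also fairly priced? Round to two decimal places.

MRP (SML slope) = (20.03% − 5.13%) / (2.22 − 0.44) = 14.90% / 1.78 = 8.3708%
R_f (intercept) = 5.13% − 0.44 × 8.3708% = 1.4468%
E(R_Norwood) = R_f + β × MRP = 1.4468% + 1.36 × 8.3708% = 12.83%

12.83%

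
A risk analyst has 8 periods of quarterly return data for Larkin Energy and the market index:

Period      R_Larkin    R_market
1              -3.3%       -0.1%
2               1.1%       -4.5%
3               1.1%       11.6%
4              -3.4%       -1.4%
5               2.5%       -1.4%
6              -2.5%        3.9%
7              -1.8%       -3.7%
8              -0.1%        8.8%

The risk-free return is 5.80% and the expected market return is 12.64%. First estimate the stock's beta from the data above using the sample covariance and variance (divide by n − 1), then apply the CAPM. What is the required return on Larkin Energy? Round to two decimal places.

Mean R_i = (-3.3 + 1.1 + 1.1 − 3.4 + 2.5 − 2.5 − 1.8 − 0.1) / 8 = -0.8000%
Mean R_m = (-0.1 − 4.5 + 11.6 − 1.4 − 1.4 + 3.9 − 3.7 + 8.8) / 8 = 1.6500%
Σ(R_i − R̄_i)(R_m − R̄_m) = 15.9900  ⇒  Cov = 15.9900 / 7 = 2.2843
Σ(R_m − R̄_m)² = 243.3000  ⇒  Var(R_m) = 243.3000 / 7 = 34.7571
β = Cov / Var(R_m) = 2.2843 / 34.7571 = 0.0657
MRP = 12.64% − 5.80% = 6.84%
E(R) = R_f + β × MRP = 5.80% + 0.0657 × 6.84% = 6.25%

6.25%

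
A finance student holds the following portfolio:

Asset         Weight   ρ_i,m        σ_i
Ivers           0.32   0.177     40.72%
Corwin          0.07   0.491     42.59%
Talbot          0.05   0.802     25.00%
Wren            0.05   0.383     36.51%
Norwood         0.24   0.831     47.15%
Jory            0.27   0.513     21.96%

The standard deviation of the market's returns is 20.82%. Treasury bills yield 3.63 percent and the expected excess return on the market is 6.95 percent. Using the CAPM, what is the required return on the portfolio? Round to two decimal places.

9.61%

β_Ivers = 0.177 × 40.72% / 20.82% = 0.3462
β_Corwin = 0.491 × 42.59% / 20.82% = 1.0044
β_Talbot = 0.802 × 25.00% / 20.82% = 0.9630
β_Wren = 0.383 × 36.51% / 20.82% = 0.6716
β_Norwood = 0.831 × 47.15% / 20.82% = 1.8819
β_Jory = 0.513 × 21.96% / 20.82% = 0.5411
β_P = Σ w_i β_i = 0.32×0.3462 + 0.07×1.0044 + 0.05×0.9630 + 0.05×0.6716 + 0.24×1.8819 + 0.27×0.5411 = 0.8606
E(R_P) = R_f + β_P × MRP = 3.63% + 0.8606 × 6.95% = 9.61%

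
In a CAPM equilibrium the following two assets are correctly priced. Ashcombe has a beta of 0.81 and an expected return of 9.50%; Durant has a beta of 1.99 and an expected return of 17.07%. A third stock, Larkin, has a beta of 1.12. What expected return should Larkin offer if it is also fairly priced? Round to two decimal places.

11.49%

MRP (SML slope) = (17.07% − 9.50%) / (1.99 − 0.81) = 7.57% / 1.18 = 6.4153%
R_f (intercept) = 9.50% − 0.81 × 6.4153% = 4.3036%
E(R_Larkin) = R_f + β × MRP = 4.3036% + 1.12 × 6.4153% = 11.49%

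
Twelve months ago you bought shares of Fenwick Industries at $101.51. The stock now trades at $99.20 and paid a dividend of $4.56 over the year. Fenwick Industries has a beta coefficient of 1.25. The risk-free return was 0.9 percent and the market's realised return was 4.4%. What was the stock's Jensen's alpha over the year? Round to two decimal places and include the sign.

-3.06%

Realised HPR = (P1 + D1 − P0) / P0 = (99.20 + 4.56 − 101.51) / 101.51 = 2.25 / 101.51 = 2.2165%
MRP = 4.4% − 0.9% = 3.50%
CAPM required = R_f + β·MRP = 0.9% + 1.25 × 3.5% = 5.2750%
α = realised − required = 2.2165% − 5.2750% = -3.06%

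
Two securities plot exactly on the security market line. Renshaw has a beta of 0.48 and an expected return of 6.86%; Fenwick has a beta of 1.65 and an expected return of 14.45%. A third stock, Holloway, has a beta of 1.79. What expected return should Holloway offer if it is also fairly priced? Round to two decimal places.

15.36%

MRP (SML slope) = (14.45% − 6.86%) / (1.65 − 0.48) = 7.59% / 1.17 = 6.4872%
R_f (intercept) = 6.86% − 0.48 × 6.4872% = 3.7461%
E(R_Holloway) = R_f + β × MRP = 3.7461% + 1.79 × 6.4872% = 15.36%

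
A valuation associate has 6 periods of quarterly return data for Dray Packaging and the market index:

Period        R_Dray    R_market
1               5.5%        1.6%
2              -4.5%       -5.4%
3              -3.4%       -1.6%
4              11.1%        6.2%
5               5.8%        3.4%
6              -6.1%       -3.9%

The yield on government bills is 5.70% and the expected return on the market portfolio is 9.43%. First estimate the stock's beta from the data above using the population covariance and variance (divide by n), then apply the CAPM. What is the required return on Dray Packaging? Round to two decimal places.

11.34%

Mean R_i = (5.5 − 4.5 − 3.4 + 11.1 + 5.8 − 6.1) / 6 = 1.4000%
Mean R_m = (1.6 − 5.4 − 1.6 + 6.2 + 3.4 − 3.9) / 6 = 0.0500%
Σ(R_i − R̄_i)(R_m − R̄_m) = 150.4500  ⇒  Cov = 150.4500 / 6 = 25.0750
Σ(R_m − R̄_m)² = 99.4750  ⇒  Var(R_m) = 99.4750 / 6 = 16.5792
β = Cov / Var(R_m) = 25.0750 / 16.5792 = 1.5124
MRP = 9.43% − 5.70% = 3.73%
E(R) = R_f + β × MRP = 5.70% + 1.5124 × 3.73% = 11.34%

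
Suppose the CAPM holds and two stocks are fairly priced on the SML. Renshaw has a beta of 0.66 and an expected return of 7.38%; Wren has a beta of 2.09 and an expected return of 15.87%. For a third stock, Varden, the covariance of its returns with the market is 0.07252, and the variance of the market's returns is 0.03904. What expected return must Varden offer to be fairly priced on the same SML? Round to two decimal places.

14.49%

MRP = (15.87% − 7.38%) / (2.09 − 0.66) = 5.9371%
R_f = 7.38% − 0.66 × 5.9371% = 3.4615%
β_Varden = Cov / Var(R_m) = 0.07252 / 0.03904 = 1.8576
E(R_Varden) = R_f + β × MRP = 3.4615% + 1.8576 × 5.9371% = 14.49%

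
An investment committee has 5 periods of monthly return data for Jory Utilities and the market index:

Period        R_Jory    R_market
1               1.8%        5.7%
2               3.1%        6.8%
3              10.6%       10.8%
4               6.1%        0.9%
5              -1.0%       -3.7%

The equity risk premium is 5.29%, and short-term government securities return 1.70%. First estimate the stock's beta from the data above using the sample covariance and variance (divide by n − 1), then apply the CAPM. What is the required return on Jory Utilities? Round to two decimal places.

4.67%

Mean R_i = (1.8 + 3.1 + 10.6 + 6.1 − 1.0) / 5 = 4.1200%
Mean R_m = (5.7 + 6.8 + 10.8 + 0.9 − 3.7) / 5 = 4.1000%
Σ(R_i − R̄_i)(R_m − R̄_m) = 70.5500  ⇒  Cov = 70.5500 / 4 = 17.6375
Σ(R_m − R̄_m)² = 125.8200  ⇒  Var(R_m) = 125.8200 / 4 = 31.4550
β = Cov / Var(R_m) = 17.6375 / 31.4550 = 0.5607
E(R) = R_f + β × MRP = 1.70% + 0.5607 × 5.29% = 4.67%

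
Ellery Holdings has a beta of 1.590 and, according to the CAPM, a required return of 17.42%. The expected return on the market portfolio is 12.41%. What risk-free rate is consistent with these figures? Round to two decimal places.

E(R) = R_f + β(E(R_m) − R_f) = R_f(1 − β) + β·E(R_m)
17.42% = R_f × (1 − 1.590) + 1.590 × 12.41%
17.42% = R_f × -0.590 + 19.73190%
R_f = (17.42% − 19.73190%) / -0.590 = 3.92%

3.92%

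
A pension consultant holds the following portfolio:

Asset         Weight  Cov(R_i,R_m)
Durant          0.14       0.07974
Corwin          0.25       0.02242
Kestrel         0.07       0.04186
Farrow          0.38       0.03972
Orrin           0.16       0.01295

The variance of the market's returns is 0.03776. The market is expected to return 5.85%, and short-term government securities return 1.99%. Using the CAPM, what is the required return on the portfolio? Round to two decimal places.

5.76%

β_Durant = 0.07974 / 0.03776 = 2.1118
β_Corwin = 0.02242 / 0.03776 = 0.5938
β_Kestrel = 0.04186 / 0.03776 = 1.1086
β_Farrow = 0.03972 / 0.03776 = 1.0519
β_Orrin = 0.01295 / 0.03776 = 0.3430
β_P = Σ w_i β_i = 0.14×2.1118 + 0.25×0.5938 + 0.07×1.1086 + 0.38×1.0519 + 0.16×0.3430 = 0.9763
MRP = 5.85% − 1.99% = 3.86%
E(R_P) = R_f + β_P × MRP = 1.99% + 0.9763 × 3.86% = 5.76%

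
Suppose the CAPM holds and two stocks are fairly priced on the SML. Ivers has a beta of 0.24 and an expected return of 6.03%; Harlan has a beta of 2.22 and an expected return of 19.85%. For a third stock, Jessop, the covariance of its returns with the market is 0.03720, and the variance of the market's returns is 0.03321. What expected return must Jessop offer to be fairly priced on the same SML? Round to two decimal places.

MRP = (19.85% − 6.03%) / (2.22 − 0.24) = 6.9798%
R_f = 6.03% − 0.24 × 6.9798% = 4.3548%
β_Jessop = Cov / Var(R_m) = 0.03720 / 0.03321 = 1.1201
E(R_Jessop) = R_f + β × MRP = 4.3548% + 1.1201 × 6.9798% = 12.17%

12.17%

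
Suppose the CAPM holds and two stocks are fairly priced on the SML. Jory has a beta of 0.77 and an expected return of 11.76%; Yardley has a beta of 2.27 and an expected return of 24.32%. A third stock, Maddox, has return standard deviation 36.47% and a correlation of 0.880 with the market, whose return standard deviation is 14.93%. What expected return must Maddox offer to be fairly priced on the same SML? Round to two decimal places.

23.31%

MRP = (24.32% − 11.76%) / (2.27 − 0.77) = 8.3733%
R_f = 11.76% − 0.77 × 8.3733% = 5.3126%
β_Maddox = ρ·σ_i/σ_m = 0.880 × 36.47 / 14.93 = 2.1496
E(R_Maddox) = R_f + β × MRP = 5.3126% + 2.1496 × 8.3733% = 23.31%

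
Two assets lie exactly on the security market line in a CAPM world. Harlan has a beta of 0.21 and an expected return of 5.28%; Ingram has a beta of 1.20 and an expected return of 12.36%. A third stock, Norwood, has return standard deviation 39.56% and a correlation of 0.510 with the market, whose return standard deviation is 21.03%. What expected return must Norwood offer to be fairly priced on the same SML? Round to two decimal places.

MRP = (12.36% − 5.28%) / (1.20 − 0.21) = 7.1515%
R_f = 5.28% − 0.21 × 7.1515% = 3.7782%
β_Norwood = ρ·σ_i/σ_m = 0.510 × 39.56 / 21.03 = 0.9594
E(R_Norwood) = R_f + β × MRP = 3.7782% + 0.9594 × 7.1515% = 10.64%

10.64%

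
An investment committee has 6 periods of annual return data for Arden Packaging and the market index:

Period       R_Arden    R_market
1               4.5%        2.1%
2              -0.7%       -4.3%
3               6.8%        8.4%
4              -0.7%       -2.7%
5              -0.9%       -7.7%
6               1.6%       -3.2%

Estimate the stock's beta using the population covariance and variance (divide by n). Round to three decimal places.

Mean R_i = (4.5 − 0.7 + 6.8 − 0.7 − 0.9 + 1.6) / 6 = 1.7667%
Mean R_m = (2.1 − 4.3 + 8.4 − 2.7 − 7.7 − 3.2) / 6 = -1.2333%
Σ(R_i − R̄_i)(R_m − R̄_m) = 86.3533  ⇒  Cov = 86.3533 / 6 = 14.3922
Σ(R_m − R̄_m)² = 161.1533  ⇒  Var(R_m) = 161.1533 / 6 = 26.8589
β = Cov / Var(R_m) = 14.3922 / 26.8589 = 0.5358

0.536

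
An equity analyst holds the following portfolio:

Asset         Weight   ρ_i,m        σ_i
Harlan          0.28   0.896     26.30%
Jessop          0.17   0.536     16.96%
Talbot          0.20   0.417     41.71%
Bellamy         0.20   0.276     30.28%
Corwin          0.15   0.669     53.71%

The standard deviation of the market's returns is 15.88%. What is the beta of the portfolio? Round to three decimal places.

1.177

β_Harlan = 0.896 × 26.30% / 15.88% = 1.4839
β_Jessop = 0.536 × 16.96% / 15.88% = 0.5725
β_Talbot = 0.417 × 41.71% / 15.88% = 1.0953
β_Bellamy = 0.276 × 30.28% / 15.88% = 0.5263
β_Corwin = 0.669 × 53.71% / 15.88% = 2.2627
β_P = Σ w_i β_i = 0.28×1.4839 + 0.17×0.5725 + 0.20×1.0953 + 0.20×0.5263 + 0.15×2.2627 = 1.1765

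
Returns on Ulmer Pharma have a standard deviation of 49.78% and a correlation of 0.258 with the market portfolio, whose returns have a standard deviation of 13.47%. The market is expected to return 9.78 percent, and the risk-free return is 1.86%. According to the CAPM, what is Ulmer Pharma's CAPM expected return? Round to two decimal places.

β = ρ × σ_i / σ_m = 0.258 × 49.78% / 13.47% = 0.9535
MRP = 9.78% − 1.86% = 7.92%
E(R) = 1.86% + 0.9535 × 7.92% = 9.41%

9.41%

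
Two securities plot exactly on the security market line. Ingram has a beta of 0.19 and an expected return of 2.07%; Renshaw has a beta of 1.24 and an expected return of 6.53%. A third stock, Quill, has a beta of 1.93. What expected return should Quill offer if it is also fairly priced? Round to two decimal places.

9.46%

MRP (SML slope) = (6.53% − 2.07%) / (1.24 − 0.19) = 4.46% / 1.05 = 4.2476%
R_f (intercept) = 2.07% − 0.19 × 4.2476% = 1.2630%
E(R_Quill) = R_f + β × MRP = 1.2630% + 1.93 × 4.2476% = 9.46%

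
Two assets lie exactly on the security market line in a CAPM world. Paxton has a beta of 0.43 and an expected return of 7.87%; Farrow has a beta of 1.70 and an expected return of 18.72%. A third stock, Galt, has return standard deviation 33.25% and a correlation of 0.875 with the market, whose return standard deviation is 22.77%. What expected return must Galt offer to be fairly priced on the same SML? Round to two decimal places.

MRP = (18.72% − 7.87%) / (1.70 − 0.43) = 8.5433%
R_f = 7.87% − 0.43 × 8.5433% = 4.1964%
β_Galt = ρ·σ_i/σ_m = 0.875 × 33.25 / 22.77 = 1.2777
E(R_Galt) = R_f + β × MRP = 4.1964% + 1.2777 × 8.5433% = 15.11%

15.11%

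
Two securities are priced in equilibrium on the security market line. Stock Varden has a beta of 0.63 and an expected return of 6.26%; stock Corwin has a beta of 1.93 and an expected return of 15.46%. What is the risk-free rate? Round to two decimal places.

Both satisfy E(R) = R_f + β·MRP, so the slope of the SML is
MRP = (15.46% − 6.26%) / (1.93 − 0.63) = 9.20% / 1.30 = 7.0769%
R_f = E(R_Varden) − β_Varden·MRP = 6.26% − 0.63 × 7.0769% = 1.8016%

1.80%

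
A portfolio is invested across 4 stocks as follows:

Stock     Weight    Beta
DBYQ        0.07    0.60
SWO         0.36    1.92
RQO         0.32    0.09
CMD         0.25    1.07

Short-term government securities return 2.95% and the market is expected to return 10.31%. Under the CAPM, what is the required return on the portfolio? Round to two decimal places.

β_P = Σ w_i β_i = 0.07×0.60 + 0.36×1.92 + 0.32×0.09 + 0.25×1.07 = 1.0295
MRP = 10.31% − 2.95% = 7.36%
E(R_P) = R_f + β_P × MRP = 2.95% + 1.0295 × 7.36% = 10.53%

10.53%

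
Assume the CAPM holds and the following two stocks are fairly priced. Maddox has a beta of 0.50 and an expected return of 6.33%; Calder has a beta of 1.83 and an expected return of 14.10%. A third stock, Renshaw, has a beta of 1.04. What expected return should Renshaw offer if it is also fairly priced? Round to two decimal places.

9.48%

MRP (SML slope) = (14.10% − 6.33%) / (1.83 − 0.50) = 7.77% / 1.33 = 5.8421%
R_f (intercept) = 6.33% − 0.50 × 5.8421% = 3.4090%
E(R_Renshaw) = R_f + β × MRP = 3.4090% + 1.04 × 5.8421% = 9.48%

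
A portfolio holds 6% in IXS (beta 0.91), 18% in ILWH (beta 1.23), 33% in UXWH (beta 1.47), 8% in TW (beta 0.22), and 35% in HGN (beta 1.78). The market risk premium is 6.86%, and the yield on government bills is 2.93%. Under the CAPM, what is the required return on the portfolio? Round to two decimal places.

12.55%

β_P = Σ w_i β_i = 0.06×0.91 + 0.18×1.23 + 0.33×1.47 + 0.08×0.22 + 0.35×1.78 = 1.4017
E(R_P) = R_f + β_P × MRP = 2.93% + 1.4017 × 6.86% = 12.55%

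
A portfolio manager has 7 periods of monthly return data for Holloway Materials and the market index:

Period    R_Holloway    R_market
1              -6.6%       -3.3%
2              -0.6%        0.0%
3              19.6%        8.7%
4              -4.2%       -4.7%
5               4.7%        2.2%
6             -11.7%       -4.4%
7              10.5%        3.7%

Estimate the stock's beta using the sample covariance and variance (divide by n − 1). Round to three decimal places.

Mean R_i = (-6.6 − 0.6 + 19.6 − 4.2 + 4.7 − 11.7 + 10.5) / 7 = 1.6714%
Mean R_m = (-3.3 + 0.0 + 8.7 − 4.7 + 2.2 − 4.4 + 3.7) / 7 = 0.3143%
Σ(R_i − R̄_i)(R_m − R̄_m) = 309.0329  ⇒  Cov = 309.0329 / 6 = 51.5055
Σ(R_m − R̄_m)² = 145.8686  ⇒  Var(R_m) = 145.8686 / 6 = 24.3114
β = Cov / Var(R_m) = 51.5055 / 24.3114 = 2.1186

2.119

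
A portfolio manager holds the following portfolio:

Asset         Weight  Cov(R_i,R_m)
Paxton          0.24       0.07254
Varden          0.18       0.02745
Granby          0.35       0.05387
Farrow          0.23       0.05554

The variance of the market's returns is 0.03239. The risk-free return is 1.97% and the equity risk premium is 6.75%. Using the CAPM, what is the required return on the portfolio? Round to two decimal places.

13.22%

β_Paxton = 0.07254 / 0.03239 = 2.2396
β_Varden = 0.02745 / 0.03239 = 0.8475
β_Granby = 0.05387 / 0.03239 = 1.6632
β_Farrow = 0.05554 / 0.03239 = 1.7147
β_P = Σ w_i β_i = 0.24×2.2396 + 0.18×0.8475 + 0.35×1.6632 + 0.23×1.7147 = 1.6666
E(R_P) = R_f + β_P × MRP = 1.97% + 1.6666 × 6.75% = 13.22%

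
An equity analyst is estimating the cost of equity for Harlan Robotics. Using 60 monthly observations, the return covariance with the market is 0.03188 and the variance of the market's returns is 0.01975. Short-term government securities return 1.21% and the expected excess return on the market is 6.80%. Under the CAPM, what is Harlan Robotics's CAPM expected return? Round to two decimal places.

β = Cov(R_i, R_m) / Var(R_m) = 0.03188 / 0.01975 = 1.6142
E(R) = R_f + β × MRP = 1.21% + 1.6142 × 6.80% = 12.19%

12.19%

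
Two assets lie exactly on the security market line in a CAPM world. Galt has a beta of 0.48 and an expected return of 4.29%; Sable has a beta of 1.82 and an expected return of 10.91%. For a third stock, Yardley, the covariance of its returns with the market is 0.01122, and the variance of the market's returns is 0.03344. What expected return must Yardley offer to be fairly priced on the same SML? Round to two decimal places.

MRP = (10.91% − 4.29%) / (1.82 − 0.48) = 4.9403%
R_f = 4.29% − 0.48 × 4.9403% = 1.9187%
β_Yardley = Cov / Var(R_m) = 0.01122 / 0.03344 = 0.3355
E(R_Yardley) = R_f + β × MRP = 1.9187% + 0.3355 × 4.9403% = 3.58%

3.58%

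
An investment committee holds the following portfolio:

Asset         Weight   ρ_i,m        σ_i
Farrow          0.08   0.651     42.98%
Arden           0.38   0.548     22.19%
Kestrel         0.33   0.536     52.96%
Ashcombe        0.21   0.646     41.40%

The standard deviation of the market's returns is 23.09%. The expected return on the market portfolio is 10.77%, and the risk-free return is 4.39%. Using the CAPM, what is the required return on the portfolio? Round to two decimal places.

10.43%

β_Farrow = 0.651 × 42.98% / 23.09% = 1.2118
β_Arden = 0.548 × 22.19% / 23.09% = 0.5266
β_Kestrel = 0.536 × 52.96% / 23.09% = 1.2294
β_Ashcombe = 0.646 × 41.40% / 23.09% = 1.1583
β_P = Σ w_i β_i = 0.08×1.2118 + 0.38×0.5266 + 0.33×1.2294 + 0.21×1.1583 = 0.9460
MRP = 10.77% − 4.39% = 6.38%
E(R_P) = R_f + β_P × MRP = 4.39% + 0.9460 × 6.38% = 10.43%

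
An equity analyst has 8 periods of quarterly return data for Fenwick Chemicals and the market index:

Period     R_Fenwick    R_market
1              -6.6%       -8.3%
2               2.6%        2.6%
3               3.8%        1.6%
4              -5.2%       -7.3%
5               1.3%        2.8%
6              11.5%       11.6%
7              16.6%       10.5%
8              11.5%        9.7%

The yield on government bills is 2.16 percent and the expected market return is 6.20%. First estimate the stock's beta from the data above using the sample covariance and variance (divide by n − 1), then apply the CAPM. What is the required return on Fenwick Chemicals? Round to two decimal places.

Mean R_i = (-6.6 + 2.6 + 3.8 − 5.2 + 1.3 + 11.5 + 16.6 + 11.5) / 8 = 4.4375%
Mean R_m = (-8.3 + 2.6 + 1.6 − 7.3 + 2.8 + 11.6 + 10.5 + 9.7) / 8 = 2.9000%
Σ(R_i − R̄_i)(R_m − R̄_m) = 425.5200  ⇒  Cov = 425.5200 / 7 = 60.7886
Σ(R_m − R̄_m)² = 410.9600  ⇒  Var(R_m) = 410.9600 / 7 = 58.7086
β = Cov / Var(R_m) = 60.7886 / 58.7086 = 1.0354
MRP = 6.20% − 2.16% = 4.04%
E(R) = R_f + β × MRP = 2.16% + 1.0354 × 4.04% = 6.34%

6.34%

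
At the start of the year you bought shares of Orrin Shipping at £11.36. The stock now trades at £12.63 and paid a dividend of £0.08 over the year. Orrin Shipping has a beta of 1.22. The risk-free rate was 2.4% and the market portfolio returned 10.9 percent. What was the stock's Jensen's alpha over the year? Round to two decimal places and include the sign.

-0.89%

Realised HPR = (P1 + D1 − P0) / P0 = (12.63 + 0.08 − 11.36) / 11.36 = 1.35 / 11.36 = 11.8838%
MRP = 10.9% − 2.4% = 8.50%
CAPM required = R_f + β·MRP = 2.4% + 1.22 × 8.5% = 12.7700%
α = realised − required = 11.8838% − 12.7700% = -0.89%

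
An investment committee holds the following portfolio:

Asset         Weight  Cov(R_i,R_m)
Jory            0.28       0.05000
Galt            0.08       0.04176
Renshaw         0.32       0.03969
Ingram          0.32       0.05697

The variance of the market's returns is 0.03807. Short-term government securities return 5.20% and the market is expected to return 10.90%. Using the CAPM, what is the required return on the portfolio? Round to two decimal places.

β_Jory = 0.05000 / 0.03807 = 1.3134
β_Galt = 0.04176 / 0.03807 = 1.0969
β_Renshaw = 0.03969 / 0.03807 = 1.0426
β_Ingram = 0.05697 / 0.03807 = 1.4965
β_P = Σ w_i β_i = 0.28×1.3134 + 0.08×1.0969 + 0.32×1.0426 + 0.32×1.4965 = 1.2680
MRP = 10.90% − 5.20% = 5.70%
E(R_P) = R_f + β_P × MRP = 5.20% + 1.2680 × 5.70% = 12.43%

12.43%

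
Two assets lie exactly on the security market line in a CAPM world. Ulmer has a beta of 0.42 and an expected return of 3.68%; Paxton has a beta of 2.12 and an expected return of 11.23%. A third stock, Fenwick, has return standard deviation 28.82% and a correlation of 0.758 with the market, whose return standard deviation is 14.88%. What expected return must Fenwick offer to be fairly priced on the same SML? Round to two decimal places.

8.33%

MRP = (11.23% − 3.68%) / (2.12 − 0.42) = 4.4412%
R_f = 3.68% − 0.42 × 4.4412% = 1.8147%
β_Fenwick = ρ·σ_i/σ_m = 0.758 × 28.82 / 14.88 = 1.4681
E(R_Fenwick) = R_f + β × MRP = 1.8147% + 1.4681 × 4.4412% = 8.33%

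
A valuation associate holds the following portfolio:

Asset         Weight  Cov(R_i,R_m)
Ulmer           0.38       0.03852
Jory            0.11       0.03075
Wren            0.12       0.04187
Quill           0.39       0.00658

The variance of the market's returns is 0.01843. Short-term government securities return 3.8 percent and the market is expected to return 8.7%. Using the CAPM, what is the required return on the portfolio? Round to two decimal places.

10.61%

β_Ulmer = 0.03852 / 0.01843 = 2.0901
β_Jory = 0.03075 / 0.01843 = 1.6685
β_Wren = 0.04187 / 0.01843 = 2.2718
β_Quill = 0.00658 / 0.01843 = 0.3570
β_P = Σ w_i β_i = 0.38×2.0901 + 0.11×1.6685 + 0.12×2.2718 + 0.39×0.3570 = 1.3896
MRP = 8.7% − 3.8% = 4.90%
E(R_P) = R_f + β_P × MRP = 3.8% + 1.3896 × 4.9% = 10.61%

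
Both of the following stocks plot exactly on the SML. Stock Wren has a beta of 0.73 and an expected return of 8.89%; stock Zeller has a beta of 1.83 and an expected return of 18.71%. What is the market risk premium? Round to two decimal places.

Both satisfy E(R) = R_f + β·MRP, so the slope of the SML is
MRP = (18.71% − 8.89%) / (1.83 − 0.73) = 9.82% / 1.10 = 8.9273%

8.93%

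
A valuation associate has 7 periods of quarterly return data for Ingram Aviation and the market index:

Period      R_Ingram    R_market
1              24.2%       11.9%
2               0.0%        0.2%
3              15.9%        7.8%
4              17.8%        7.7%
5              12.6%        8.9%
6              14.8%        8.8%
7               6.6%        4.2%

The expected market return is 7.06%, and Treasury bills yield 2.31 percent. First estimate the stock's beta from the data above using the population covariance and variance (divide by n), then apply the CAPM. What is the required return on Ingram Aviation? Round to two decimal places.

11.66%

Mean R_i = (24.2 + 0.0 + 15.9 + 17.8 + 12.6 + 14.8 + 6.6) / 7 = 13.1286%
Mean R_m = (11.9 + 0.2 + 7.8 + 7.7 + 8.9 + 8.8 + 4.2) / 7 = 7.0714%
Σ(R_i − R̄_i)(R_m − R̄_m) = 169.2957  ⇒  Cov = 169.2957 / 7 = 24.1851
Σ(R_m − R̄_m)² = 86.0343  ⇒  Var(R_m) = 86.0343 / 7 = 12.2906
β = Cov / Var(R_m) = 24.1851 / 12.2906 = 1.9678
MRP = 7.06% − 2.31% = 4.75%
E(R) = R_f + β × MRP = 2.31% + 1.9678 × 4.75% = 11.66%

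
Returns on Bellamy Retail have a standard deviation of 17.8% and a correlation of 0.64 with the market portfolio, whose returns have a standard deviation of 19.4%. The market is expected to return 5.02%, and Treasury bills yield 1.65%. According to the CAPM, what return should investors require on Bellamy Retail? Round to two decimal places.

3.63%

β = ρ × σ_i / σ_m = 0.64 × 17.8% / 19.4% = 0.5872
MRP = 5.02% − 1.65% = 3.37%
E(R) = 1.65% + 0.5872 × 3.37% = 3.63%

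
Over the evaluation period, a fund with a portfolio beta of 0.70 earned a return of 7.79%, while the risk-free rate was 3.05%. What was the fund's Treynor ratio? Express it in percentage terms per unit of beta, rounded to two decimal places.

Treynor = (R_P − R_f) / β_P = (7.79% − 3.05%) / 0.7000 = 4.74% / 0.7000 = 6.77%

6.77%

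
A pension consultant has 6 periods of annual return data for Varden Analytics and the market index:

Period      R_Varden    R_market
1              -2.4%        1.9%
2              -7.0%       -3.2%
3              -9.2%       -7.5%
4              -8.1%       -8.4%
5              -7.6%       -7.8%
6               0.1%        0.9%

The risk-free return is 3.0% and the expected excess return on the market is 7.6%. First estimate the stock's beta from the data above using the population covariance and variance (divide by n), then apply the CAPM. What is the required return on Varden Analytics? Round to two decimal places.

8.54%

Mean R_i = (-2.4 − 7.0 − 9.2 − 8.1 − 7.6 + 0.1) / 6 = -5.7000%
Mean R_m = (1.9 − 3.2 − 7.5 − 8.4 − 7.8 + 0.9) / 6 = -4.0167%
Σ(R_i − R̄_i)(R_m − R̄_m) = 76.8800  ⇒  Cov = 76.8800 / 6 = 12.8133
Σ(R_m − R̄_m)² = 105.5083  ⇒  Var(R_m) = 105.5083 / 6 = 17.5847
β = Cov / Var(R_m) = 12.8133 / 17.5847 = 0.7287
E(R) = R_f + β × MRP = 3.0% + 0.7287 × 7.6% = 8.54%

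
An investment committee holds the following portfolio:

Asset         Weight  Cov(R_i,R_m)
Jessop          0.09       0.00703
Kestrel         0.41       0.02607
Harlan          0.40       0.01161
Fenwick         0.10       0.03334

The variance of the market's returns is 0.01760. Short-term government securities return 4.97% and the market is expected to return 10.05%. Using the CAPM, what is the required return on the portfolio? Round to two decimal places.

10.54%

β_Jessop = 0.00703 / 0.01760 = 0.3994
β_Kestrel = 0.02607 / 0.01760 = 1.4813
β_Harlan = 0.01161 / 0.01760 = 0.6597
β_Fenwick = 0.03334 / 0.01760 = 1.8943
β_P = Σ w_i β_i = 0.09×0.3994 + 0.41×1.4813 + 0.40×0.6597 + 0.10×1.8943 = 1.0966
MRP = 10.05% − 4.97% = 5.08%
E(R_P) = R_f + β_P × MRP = 4.97% + 1.0966 × 5.08% = 10.54%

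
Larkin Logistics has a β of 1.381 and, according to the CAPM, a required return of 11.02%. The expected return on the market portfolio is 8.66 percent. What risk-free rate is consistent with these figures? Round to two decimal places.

E(R) = R_f + β(E(R_m) − R_f) = R_f(1 − β) + β·E(R_m)
11.02% = R_f × (1 − 1.381) + 1.381 × 8.66%
11.02% = R_f × -0.381 + 11.95946%
R_f = (11.02% − 11.95946%) / -0.381 = 2.47%

2.47%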